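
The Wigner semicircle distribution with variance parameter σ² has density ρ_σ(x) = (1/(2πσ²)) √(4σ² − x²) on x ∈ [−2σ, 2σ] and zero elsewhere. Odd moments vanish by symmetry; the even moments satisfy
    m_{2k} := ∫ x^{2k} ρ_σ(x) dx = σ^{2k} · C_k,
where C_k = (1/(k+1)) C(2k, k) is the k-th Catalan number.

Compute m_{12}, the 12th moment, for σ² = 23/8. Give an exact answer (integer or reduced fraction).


By the scaled semicircle moment identity, m_{2k} = σ^{2k} · C_k with k = 6.
C_6 = (1/(k+1)) · C(2k, k) = (1/7) · C(12, 6) = (1/7) · 924 = 132.
σ^{2k} = (σ²)^k = (23/8)^6 = 148035889/262144.

Therefore m_{12} = σ^{12} · C_6 = (148035889/262144) · 132 = 4885184337/65536.


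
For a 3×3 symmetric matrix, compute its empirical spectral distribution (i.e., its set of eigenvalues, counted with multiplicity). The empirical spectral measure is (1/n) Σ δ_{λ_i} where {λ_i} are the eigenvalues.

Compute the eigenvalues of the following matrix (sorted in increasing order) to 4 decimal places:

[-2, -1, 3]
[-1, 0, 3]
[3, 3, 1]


Since M is real symmetric, all three eigenvalues are real; they are the roots of det(λI − M) = λ³ − (tr M) λ² + s λ − det M, where s is the sum of the principal 2×2 minors.
tr M = -2 + 0 + 1 = -1.
s = ((-2)·0 − (-1)²) + ((-2)·1 − 3²) + (0·1 − 3²) = -1 + (-11) + (-9) = -21.
det M (expand along row 1) = (-2)·(-9) − (-1)·(-10) + 3·(-3) = -1.
Characteristic polynomial: λ³ + λ² − 21λ + 1 = 0.
Substitute λ = y + (tr M)/3 = y − 0.333333 to remove the quadratic term: y³ + p·y + q = 0 with p = s − (tr M)²/3 = -21.333333 and q = −2(tr M)³/27 + (tr M)·s/3 − det M = 8.074074.
Three real roots ⇒ use the trigonometric (Viète) form: r = 2√(−p/3) = 5.333333, φ = arccos(3q/(p·r)) = arccos(-0.212891) = 1.785329 rad.
y_k = r·cos(φ/3 − 2πk/3) for k = 0, 1, 2 gives y = 4.416464, 0.381066, -4.797530.
λ_k = y_k − 0.333333 gives λ = 4.0831, 0.0477, -5.1309 (check: the sum is -1.0000 = tr M).

Eigenvalues sorted in increasing order: [-5.1309, 0.0477, 4.0831].


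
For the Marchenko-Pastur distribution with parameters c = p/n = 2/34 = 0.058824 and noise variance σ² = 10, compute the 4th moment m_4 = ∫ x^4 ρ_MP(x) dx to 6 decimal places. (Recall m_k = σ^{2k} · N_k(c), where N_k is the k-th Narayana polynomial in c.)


E[X⁴] = σ⁸ (1 + 6c + 6c² + c³) (fourth MP moment). With σ² = 10 (so σ⁸ = 10000) and c = 2/34 = 0.058824: E[X⁴] = 10000 · (1 + 6·0.058824 + 6·(0.058824)² + (0.058824)³) = 10000 · 1.373906.

So E[X^4] = 13739.059638.


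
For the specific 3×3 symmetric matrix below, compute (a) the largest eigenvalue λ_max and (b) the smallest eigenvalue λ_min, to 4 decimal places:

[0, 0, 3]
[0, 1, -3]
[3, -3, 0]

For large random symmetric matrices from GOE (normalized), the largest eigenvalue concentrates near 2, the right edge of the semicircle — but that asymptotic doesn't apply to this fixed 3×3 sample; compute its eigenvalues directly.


Since M is real symmetric, all three eigenvalues are real; they are the roots of det(λI − M) = λ³ − (tr M) λ² + s λ − det M, where s is the sum of the principal 2×2 minors.
tr M = 0 + 1 + 0 = 1.
s = (0·1 − 0²) + (0·0 − 3²) + (1·0 − (-3)²) = 0 + (-9) + (-9) = -18.
det M (expand along row 1) = 0·(-9) − 0·9 + 3·(-3) = -9.
Characteristic polynomial: λ³ − λ² − 18λ + 9 = 0.
Substitute λ = y + (tr M)/3 = y + 0.333333 to remove the quadratic term: y³ + p·y + q = 0 with p = s − (tr M)²/3 = -18.333333 and q = −2(tr M)³/27 + (tr M)·s/3 − det M = 2.925926.
Three real roots ⇒ use the trigonometric (Viète) form: r = 2√(−p/3) = 4.944132, φ = arccos(3q/(p·r)) = arccos(-0.096840) = 1.667788 rad.
y_k = r·cos(φ/3 − 2πk/3) for k = 0, 1, 2 gives y = 4.199597, 0.159819, -4.359416.
λ_k = y_k + 0.333333 gives λ = 4.5329, 0.4932, -4.0261 (check: the sum is 1.0000 = tr M).

Hence λ_max = 4.5329 and λ_min = -4.0261.


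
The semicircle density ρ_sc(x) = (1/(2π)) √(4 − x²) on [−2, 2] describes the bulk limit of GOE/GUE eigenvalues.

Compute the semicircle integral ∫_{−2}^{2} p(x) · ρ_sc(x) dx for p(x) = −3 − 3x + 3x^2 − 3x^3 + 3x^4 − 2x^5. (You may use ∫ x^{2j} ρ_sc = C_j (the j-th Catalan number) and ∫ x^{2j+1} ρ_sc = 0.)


Write p(x) = Σ a_i x^i, split into monomials and integrate each against ρ_sc separately.
Using ∫ x^{2j} ρ_sc = C_j = (1/(j+1)) C(2j, j) (Catalan numbers) and ∫ x^{2j+1} ρ_sc = 0 (odd monomials vanish by symmetry):
  i = 0 (even): a_0 · C_{0} = -3 · 1 = -3
  i = 1 (odd): ∫ x^1 ρ_sc = 0 (vanishes)
  i = 2 (even): a_2 · C_{1} = 3 · 1 = 3
  i = 3 (odd): ∫ x^3 ρ_sc = 0 (vanishes)
  i = 4 (even): a_4 · C_{2} = 3 · 2 = 6
  i = 5 (odd): ∫ x^5 ρ_sc = 0 (vanishes)

Summing the contributions: ∫_{−2}^{2} p(x) ρ_sc(x) dx = (-3) + 3 + 6 = 6.


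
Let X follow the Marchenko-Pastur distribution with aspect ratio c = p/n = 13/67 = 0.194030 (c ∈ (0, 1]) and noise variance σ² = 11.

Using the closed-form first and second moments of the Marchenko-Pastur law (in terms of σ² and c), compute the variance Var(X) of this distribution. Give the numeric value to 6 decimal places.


Recall the MP moments m_1 = E[X] = σ² and m_2 = E[X²] = σ⁴ (1 + c).
m_1 = E[X] = σ² = 11, so m_1² = 121.
m_2 = E[X²] = σ⁴ (1 + c) = 121 · (1 + 0.194030) = 121 · 1.194030 = 144.477612.
(Note m_2 − m_1² simplifies to c · σ⁴ = 0.194030 · 121.)

Var(X) = m_2 − m_1² = 144.477612 − 121 = 23.477612.


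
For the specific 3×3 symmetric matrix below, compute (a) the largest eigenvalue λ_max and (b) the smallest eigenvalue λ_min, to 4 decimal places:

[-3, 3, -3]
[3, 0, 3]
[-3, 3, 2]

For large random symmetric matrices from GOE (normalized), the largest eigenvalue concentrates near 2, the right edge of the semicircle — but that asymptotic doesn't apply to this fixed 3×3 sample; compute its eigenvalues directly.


Since M is real symmetric, all three eigenvalues are real; they are the roots of det(λI − M) = λ³ − (tr M) λ² + s λ − det M, where s is the sum of the principal 2×2 minors.
tr M = -3 + 0 + 2 = -1.
s = ((-3)·0 − 3²) + ((-3)·2 − (-3)²) + (0·2 − 3²) = -9 + (-15) + (-9) = -33.
det M (expand along row 1) = (-3)·(-9) − 3·15 + (-3)·9 = -45.
Characteristic polynomial: λ³ + λ² − 33λ + 45 = 0.
Substitute λ = y + (tr M)/3 = y − 0.333333 to remove the quadratic term: y³ + p·y + q = 0 with p = s − (tr M)²/3 = -33.333333 and q = −2(tr M)³/27 + (tr M)·s/3 − det M = 56.074074.
Three real roots ⇒ use the trigonometric (Viète) form: r = 2√(−p/3) = 6.666667, φ = arccos(3q/(p·r)) = arccos(-0.757000) = 2.429506 rad.
y_k = r·cos(φ/3 − 2πk/3) for k = 0, 1, 2 gives y = 4.597451, 1.882293, -6.479744.
λ_k = y_k − 0.333333 gives λ = 4.2641, 1.5490, -6.8131 (check: the sum is -1.0000 = tr M).

Hence λ_max = 4.2641 and λ_min = -6.8131.


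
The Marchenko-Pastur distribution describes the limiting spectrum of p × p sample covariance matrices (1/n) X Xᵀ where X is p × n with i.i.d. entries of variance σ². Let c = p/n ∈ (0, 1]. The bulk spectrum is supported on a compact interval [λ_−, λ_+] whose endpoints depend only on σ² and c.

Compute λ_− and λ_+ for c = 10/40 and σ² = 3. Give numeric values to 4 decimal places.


c = 10/40 = 0.250000; √c = 0.500000.
λ_− = σ² (1 − √c)² = 3 · (1 − 0.500000)² = 3 · (0.500000)² = 0.750000.
λ_+ = σ² (1 + √c)² = 3 · (1 + 0.500000)² = 3 · (1.500000)² = 6.750000.

Rounded to 4 decimal places: λ_− ≈ 0.7500, λ_+ ≈ 6.7500.


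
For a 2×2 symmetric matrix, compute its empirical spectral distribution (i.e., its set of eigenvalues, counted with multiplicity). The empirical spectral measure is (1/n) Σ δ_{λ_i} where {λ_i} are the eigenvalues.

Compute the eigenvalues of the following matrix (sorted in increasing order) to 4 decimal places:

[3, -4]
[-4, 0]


Since M is real symmetric, both eigenvalues are real; they are the roots of det(λI − M) = λ² − (tr M) λ + det M.
tr M = 3 + 0 = 3.
det M = 3·0 − (-4)² = 0 − 16 = -16.
Characteristic polynomial: λ² − 3λ − 16 = 0.
Discriminant Δ = (tr M)² − 4·det M = 9 − (-64) = 73; √Δ = 8.544004.
λ = (tr M ± √Δ)/2 = (3 ± 8.544004)/2, giving (tr M − √Δ)/2 = -2.7720 and (tr M + √Δ)/2 = 5.7720.

Eigenvalues sorted in increasing order: [-2.7720, 5.7720].


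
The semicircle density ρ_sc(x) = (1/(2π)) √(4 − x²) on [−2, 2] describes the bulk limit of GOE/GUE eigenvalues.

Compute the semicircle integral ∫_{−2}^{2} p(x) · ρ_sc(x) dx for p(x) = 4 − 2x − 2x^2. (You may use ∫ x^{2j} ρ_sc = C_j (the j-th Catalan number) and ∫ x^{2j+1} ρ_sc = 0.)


Write p(x) = Σ a_i x^i, split into monomials and integrate each against ρ_sc separately.
Using ∫ x^{2j} ρ_sc = C_j = (1/(j+1)) C(2j, j) (Catalan numbers) and ∫ x^{2j+1} ρ_sc = 0 (odd monomials vanish by symmetry):
  i = 0 (even): a_0 · C_{0} = 4 · 1 = 4
  i = 1 (odd): ∫ x^1 ρ_sc = 0 (vanishes)
  i = 2 (even): a_2 · C_{1} = -2 · 1 = -2

Summing the contributions: ∫_{−2}^{2} p(x) ρ_sc(x) dx = 4 + (-2) = 2.


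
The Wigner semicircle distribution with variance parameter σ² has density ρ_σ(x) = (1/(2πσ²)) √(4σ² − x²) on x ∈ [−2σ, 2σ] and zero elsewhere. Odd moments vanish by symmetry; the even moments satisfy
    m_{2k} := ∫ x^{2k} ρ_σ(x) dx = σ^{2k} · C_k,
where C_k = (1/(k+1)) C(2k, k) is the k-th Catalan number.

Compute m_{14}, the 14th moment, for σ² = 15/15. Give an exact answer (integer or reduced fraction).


By the scaled semicircle moment identity, m_{2k} = σ^{2k} · C_k with k = 7.
C_7 = (1/(k+1)) · C(2k, k) = (1/8) · C(14, 7) = (1/8) · 3432 = 429.
σ^{2k} = (σ²)^k = (15/15)^7 = 1.

Therefore m_{14} = σ^{14} · C_7 = 1 · 429 = 429.


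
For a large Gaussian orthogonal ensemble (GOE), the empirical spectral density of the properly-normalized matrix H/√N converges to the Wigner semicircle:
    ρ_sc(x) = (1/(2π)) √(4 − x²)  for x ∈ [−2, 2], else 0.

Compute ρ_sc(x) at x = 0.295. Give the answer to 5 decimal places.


ρ_sc(x) = (1/(2π)) √(4 − x²). With x = 0.295:
  4 − x² = 4 − (0.295)² = 4 − 0.087025 = 3.912975.
  √(4 − x²) = 1.978124.
  1/(2π) = 0.159155.
  ρ_sc(0.295) = 0.159155 · 1.978124 = 0.314828.

Rounded to 5 decimal places: ρ_sc(0.295) ≈ 0.31483.


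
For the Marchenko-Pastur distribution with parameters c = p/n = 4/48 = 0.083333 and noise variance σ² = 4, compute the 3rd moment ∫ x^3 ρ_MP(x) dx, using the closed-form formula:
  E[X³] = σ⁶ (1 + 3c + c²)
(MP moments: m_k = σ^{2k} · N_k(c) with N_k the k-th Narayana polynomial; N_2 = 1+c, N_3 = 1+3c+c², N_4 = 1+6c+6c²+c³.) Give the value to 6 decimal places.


E[X³] = σ⁶ (1 + 3c + c²) (third MP moment). With σ² = 4 (so σ⁶ = 64) and c = 4/48 = 0.083333: E[X³] = 64 · (1 + 3·0.083333 + (0.083333)²) = 64 · 1.256944.

So E[X^3] = 80.444444.


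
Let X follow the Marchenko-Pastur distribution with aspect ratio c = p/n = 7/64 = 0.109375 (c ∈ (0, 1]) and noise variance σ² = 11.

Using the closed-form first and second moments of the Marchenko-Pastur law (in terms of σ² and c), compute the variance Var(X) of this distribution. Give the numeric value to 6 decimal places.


Recall the MP moments m_1 = E[X] = σ² and m_2 = E[X²] = σ⁴ (1 + c).
m_1 = E[X] = σ² = 11, so m_1² = 121.
m_2 = E[X²] = σ⁴ (1 + c) = 121 · (1 + 0.109375) = 121 · 1.109375 = 134.234375.
(Note m_2 − m_1² simplifies to c · σ⁴ = 0.109375 · 121.)

Var(X) = m_2 − m_1² = 134.234375 − 121 = 13.234375.


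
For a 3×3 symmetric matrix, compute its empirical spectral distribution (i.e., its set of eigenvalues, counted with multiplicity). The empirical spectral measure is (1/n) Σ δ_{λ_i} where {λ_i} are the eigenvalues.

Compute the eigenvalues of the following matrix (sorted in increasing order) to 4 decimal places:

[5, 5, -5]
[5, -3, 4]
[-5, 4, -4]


Since M is real symmetric, all three eigenvalues are real; they are the roots of det(λI − M) = λ³ − (tr M) λ² + s λ − det M, where s is the sum of the principal 2×2 minors.
tr M = 5 + (-3) + (-4) = -2.
s = (5·(-3) − 5²) + (5·(-4) − (-5)²) + ((-3)·(-4) − 4²) = -40 + (-45) + (-4) = -89.
det M (expand along row 1) = 5·(-4) − 5·0 + (-5)·5 = -45.
Characteristic polynomial: λ³ + 2λ² − 89λ + 45 = 0.
Substitute λ = y + (tr M)/3 = y − 0.666667 to remove the quadratic term: y³ + p·y + q = 0 with p = s − (tr M)²/3 = -90.333333 and q = −2(tr M)³/27 + (tr M)·s/3 − det M = 104.925926.
Three real roots ⇒ use the trigonometric (Viète) form: r = 2√(−p/3) = 10.974718, φ = arccos(3q/(p·r)) = arccos(-0.317514) = 1.893903 rad.
y_k = r·cos(φ/3 − 2πk/3) for k = 0, 1, 2 gives y = 8.859455, 1.179717, -10.039172.
λ_k = y_k − 0.666667 gives λ = 8.1928, 0.5131, -10.7058 (check: the sum is -2.0000 = tr M).

Eigenvalues sorted in increasing order: [-10.7058, 0.5131, 8.1928].


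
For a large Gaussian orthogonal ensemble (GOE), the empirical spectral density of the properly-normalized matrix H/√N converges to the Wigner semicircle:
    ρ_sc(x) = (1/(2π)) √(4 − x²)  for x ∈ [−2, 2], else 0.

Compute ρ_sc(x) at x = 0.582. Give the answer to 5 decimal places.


ρ_sc(x) = (1/(2π)) √(4 − x²). With x = 0.582:
  4 − x² = 4 − (0.582)² = 4 − 0.338724 = 3.661276.
  √(4 − x²) = 1.913446.
  1/(2π) = 0.159155.
  ρ_sc(0.582) = 0.159155 · 1.913446 = 0.304534.

Rounded to 5 decimal places: ρ_sc(0.582) ≈ 0.30453.


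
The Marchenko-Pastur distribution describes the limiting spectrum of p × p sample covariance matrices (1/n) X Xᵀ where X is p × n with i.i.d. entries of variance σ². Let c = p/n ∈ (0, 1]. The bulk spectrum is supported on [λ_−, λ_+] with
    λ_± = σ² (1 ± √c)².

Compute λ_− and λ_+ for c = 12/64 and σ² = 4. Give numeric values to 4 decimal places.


c = 12/64 = 0.187500; √c = 0.433013.
λ_− = σ² (1 − √c)² = 4 · (1 − 0.433013)² = 4 · (0.566987)² = 1.285898.
λ_+ = σ² (1 + √c)² = 4 · (1 + 0.433013)² = 4 · (1.433013)² = 8.214102.

Rounded to 4 decimal places: λ_− ≈ 1.2859, λ_+ ≈ 8.2141.


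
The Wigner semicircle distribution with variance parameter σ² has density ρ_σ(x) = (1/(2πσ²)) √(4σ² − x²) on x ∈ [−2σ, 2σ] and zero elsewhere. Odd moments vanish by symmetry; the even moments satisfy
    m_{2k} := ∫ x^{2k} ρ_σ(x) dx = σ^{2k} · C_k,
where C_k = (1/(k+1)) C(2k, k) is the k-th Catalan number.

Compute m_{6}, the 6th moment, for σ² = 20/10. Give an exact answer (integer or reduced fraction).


By the scaled semicircle moment identity, m_{2k} = σ^{2k} · C_k with k = 3.
C_3 = (1/(k+1)) · C(2k, k) = (1/4) · C(6, 3) = (1/4) · 20 = 5.
σ^{2k} = (σ²)^k = (20/10)^3 = 8.

Therefore m_{6} = σ^{6} · C_3 = 8 · 5 = 40.


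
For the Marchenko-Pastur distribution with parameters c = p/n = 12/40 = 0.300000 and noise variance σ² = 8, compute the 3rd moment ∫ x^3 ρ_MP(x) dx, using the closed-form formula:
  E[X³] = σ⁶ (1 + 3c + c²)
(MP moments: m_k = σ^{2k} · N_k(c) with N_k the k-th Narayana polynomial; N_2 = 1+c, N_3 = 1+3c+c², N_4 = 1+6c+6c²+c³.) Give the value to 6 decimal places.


E[X³] = σ⁶ (1 + 3c + c²) (third MP moment). With σ² = 8 (so σ⁶ = 512) and c = 12/40 = 0.300000: E[X³] = 512 · (1 + 3·0.300000 + (0.300000)²) = 512 · 1.990000.

So E[X^3] = 1018.880000.


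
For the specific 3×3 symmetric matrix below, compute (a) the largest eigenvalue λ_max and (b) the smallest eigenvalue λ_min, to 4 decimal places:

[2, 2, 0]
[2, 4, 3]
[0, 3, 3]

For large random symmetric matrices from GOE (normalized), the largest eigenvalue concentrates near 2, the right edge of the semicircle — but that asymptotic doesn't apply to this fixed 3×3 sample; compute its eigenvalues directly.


Since M is real symmetric, all three eigenvalues are real; they are the roots of det(λI − M) = λ³ − (tr M) λ² + s λ − det M, where s is the sum of the principal 2×2 minors.
tr M = 2 + 4 + 3 = 9.
s = (2·4 − 2²) + (2·3 − 0²) + (4·3 − 3²) = 4 + 6 + 3 = 13.
det M (expand along row 1) = 2·3 − 2·6 + 0·6 = -6.
Characteristic polynomial: λ³ − 9λ² + 13λ + 6 = 0.
Substitute λ = y + (tr M)/3 = y + 3.000000 to remove the quadratic term: y³ + p·y + q = 0 with p = s − (tr M)²/3 = -14.000000 and q = −2(tr M)³/27 + (tr M)·s/3 − det M = -9.000000.
Three real roots ⇒ use the trigonometric (Viète) form: r = 2√(−p/3) = 4.320494, φ = arccos(3q/(p·r)) = arccos(0.446378) = 1.108083 rad.
y_k = r·cos(φ/3 − 2πk/3) for k = 0, 1, 2 gives y = 4.029112, -0.663744, -3.365368.
λ_k = y_k + 3.000000 gives λ = 7.0291, 2.3363, -0.3654 (check: the sum is 9.0000 = tr M).

Hence λ_max = 7.0291 and λ_min = -0.3654.


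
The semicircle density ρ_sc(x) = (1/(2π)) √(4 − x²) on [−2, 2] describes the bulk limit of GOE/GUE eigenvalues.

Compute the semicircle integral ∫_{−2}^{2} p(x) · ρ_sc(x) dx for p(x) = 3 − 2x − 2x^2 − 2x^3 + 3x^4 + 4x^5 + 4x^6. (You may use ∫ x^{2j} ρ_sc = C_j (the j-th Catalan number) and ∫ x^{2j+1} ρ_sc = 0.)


Write p(x) = Σ a_i x^i, split into monomials and integrate each against ρ_sc separately.
Using ∫ x^{2j} ρ_sc = C_j = (1/(j+1)) C(2j, j) (Catalan numbers) and ∫ x^{2j+1} ρ_sc = 0 (odd monomials vanish by symmetry):
  i = 0 (even): a_0 · C_{0} = 3 · 1 = 3
  i = 1 (odd): ∫ x^1 ρ_sc = 0 (vanishes)
  i = 2 (even): a_2 · C_{1} = -2 · 1 = -2
  i = 3 (odd): ∫ x^3 ρ_sc = 0 (vanishes)
  i = 4 (even): a_4 · C_{2} = 3 · 2 = 6
  i = 5 (odd): ∫ x^5 ρ_sc = 0 (vanishes)
  i = 6 (even): a_6 · C_{3} = 4 · 5 = 20

Summing the contributions: ∫_{−2}^{2} p(x) ρ_sc(x) dx = 3 + (-2) + 6 + 20 = 27.


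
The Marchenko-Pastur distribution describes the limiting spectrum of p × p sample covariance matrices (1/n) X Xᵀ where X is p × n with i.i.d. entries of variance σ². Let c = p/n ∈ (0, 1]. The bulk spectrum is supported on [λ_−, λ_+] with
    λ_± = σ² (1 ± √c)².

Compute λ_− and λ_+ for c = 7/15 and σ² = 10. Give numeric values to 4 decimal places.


c = 7/15 = 0.466667; √c = 0.683130.
λ_− = σ² (1 − √c)² = 10 · (1 − 0.683130)² = 10 · (0.316870)² = 1.004066.
λ_+ = σ² (1 + √c)² = 10 · (1 + 0.683130)² = 10 · (1.683130)² = 28.329268.

Rounded to 4 decimal places: λ_− ≈ 1.0041, λ_+ ≈ 28.3293.


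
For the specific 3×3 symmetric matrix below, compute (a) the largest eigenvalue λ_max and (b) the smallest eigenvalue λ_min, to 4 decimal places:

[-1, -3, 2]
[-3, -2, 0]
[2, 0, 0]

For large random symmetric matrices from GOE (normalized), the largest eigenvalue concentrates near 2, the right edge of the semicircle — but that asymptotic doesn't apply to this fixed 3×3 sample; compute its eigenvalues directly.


Since M is real symmetric, all three eigenvalues are real; they are the roots of det(λI − M) = λ³ − (tr M) λ² + s λ − det M, where s is the sum of the principal 2×2 minors.
tr M = -1 + (-2) + 0 = -3.
s = ((-1)·(-2) − (-3)²) + ((-1)·0 − 2²) + ((-2)·0 − 0²) = -7 + (-4) + 0 = -11.
det M (expand along row 1) = (-1)·0 − (-3)·0 + 2·4 = 8.
Characteristic polynomial: λ³ + 3λ² − 11λ − 8 = 0.
Substitute λ = y + (tr M)/3 = y − 1.000000 to remove the quadratic term: y³ + p·y + q = 0 with p = s − (tr M)²/3 = -14.000000 and q = −2(tr M)³/27 + (tr M)·s/3 − det M = 5.000000.
Three real roots ⇒ use the trigonometric (Viète) form: r = 2√(−p/3) = 4.320494, φ = arccos(3q/(p·r)) = arccos(-0.247988) = 1.821399 rad.
y_k = r·cos(φ/3 − 2πk/3) for k = 0, 1, 2 gives y = 3.548366, 0.360489, -3.908855.
λ_k = y_k − 1.000000 gives λ = 2.5484, -0.6395, -4.9089 (check: the sum is -3.0000 = tr M).

Hence λ_max = 2.5484 and λ_min = -4.9089.


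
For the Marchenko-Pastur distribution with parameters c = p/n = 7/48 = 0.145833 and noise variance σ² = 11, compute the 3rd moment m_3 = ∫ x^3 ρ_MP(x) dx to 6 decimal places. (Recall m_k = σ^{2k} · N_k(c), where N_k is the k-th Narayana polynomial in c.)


E[X³] = σ⁶ (1 + 3c + c²) (third MP moment). With σ² = 11 (so σ⁶ = 1331) and c = 7/48 = 0.145833: E[X³] = 1331 · (1 + 3·0.145833 + (0.145833)²) = 1331 · 1.458767.

So E[X^3] = 1941.619358.


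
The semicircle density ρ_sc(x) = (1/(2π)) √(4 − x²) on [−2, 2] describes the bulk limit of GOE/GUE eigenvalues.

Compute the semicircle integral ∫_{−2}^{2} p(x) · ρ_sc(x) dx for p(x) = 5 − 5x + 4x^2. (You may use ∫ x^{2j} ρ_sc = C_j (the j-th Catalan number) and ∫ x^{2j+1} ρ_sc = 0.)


Write p(x) = Σ a_i x^i, split into monomials and integrate each against ρ_sc separately.
Using ∫ x^{2j} ρ_sc = C_j = (1/(j+1)) C(2j, j) (Catalan numbers) and ∫ x^{2j+1} ρ_sc = 0 (odd monomials vanish by symmetry):
  i = 0 (even): a_0 · C_{0} = 5 · 1 = 5
  i = 1 (odd): ∫ x^1 ρ_sc = 0 (vanishes)
  i = 2 (even): a_2 · C_{1} = 4 · 1 = 4

Summing the contributions: ∫_{−2}^{2} p(x) ρ_sc(x) dx = 5 + 4 = 9.


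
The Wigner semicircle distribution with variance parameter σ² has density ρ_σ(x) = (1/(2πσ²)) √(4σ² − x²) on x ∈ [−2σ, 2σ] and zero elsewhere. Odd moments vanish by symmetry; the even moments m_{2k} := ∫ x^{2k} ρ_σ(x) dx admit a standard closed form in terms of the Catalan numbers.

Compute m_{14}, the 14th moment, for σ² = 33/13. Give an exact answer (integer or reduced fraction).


By the scaled semicircle moment identity, m_{2k} = σ^{2k} · C_k with k = 7.
C_7 = (1/(k+1)) · C(2k, k) = (1/8) · C(14, 7) = (1/8) · 3432 = 429.
σ^{2k} = (σ²)^k = (33/13)^7 = 42618442977/62748517.

Therefore m_{14} = σ^{14} · C_7 = (42618442977/62748517) · 429 = 1406408618241/4826809.


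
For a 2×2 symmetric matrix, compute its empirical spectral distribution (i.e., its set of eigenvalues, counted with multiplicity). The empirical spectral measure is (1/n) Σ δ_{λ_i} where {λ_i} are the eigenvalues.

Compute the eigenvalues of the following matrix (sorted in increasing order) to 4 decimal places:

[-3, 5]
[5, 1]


Since M is real symmetric, both eigenvalues are real; they are the roots of det(λI − M) = λ² − (tr M) λ + det M.
tr M = -3 + 1 = -2.
det M = (-3)·1 − 5² = -3 − 25 = -28.
Characteristic polynomial: λ² + 2λ − 28 = 0.
Discriminant Δ = (tr M)² − 4·det M = 4 − (-112) = 116; √Δ = 10.770330.
λ = (tr M ± √Δ)/2 = (-2 ± 10.770330)/2, giving (tr M − √Δ)/2 = -6.3852 and (tr M + √Δ)/2 = 4.3852.

Eigenvalues sorted in increasing order: [-6.3852, 4.3852].


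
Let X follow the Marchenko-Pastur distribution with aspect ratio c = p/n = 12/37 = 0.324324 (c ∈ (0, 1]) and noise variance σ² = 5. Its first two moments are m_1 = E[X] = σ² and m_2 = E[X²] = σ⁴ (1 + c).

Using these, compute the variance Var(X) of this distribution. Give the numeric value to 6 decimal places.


m_1 = E[X] = σ² = 5, so m_1² = 25.
m_2 = E[X²] = σ⁴ (1 + c) = 25 · (1 + 0.324324) = 25 · 1.324324 = 33.108108.
(Note m_2 − m_1² simplifies to c · σ⁴ = 0.324324 · 25.)

Var(X) = m_2 − m_1² = 33.108108 − 25 = 8.108108.


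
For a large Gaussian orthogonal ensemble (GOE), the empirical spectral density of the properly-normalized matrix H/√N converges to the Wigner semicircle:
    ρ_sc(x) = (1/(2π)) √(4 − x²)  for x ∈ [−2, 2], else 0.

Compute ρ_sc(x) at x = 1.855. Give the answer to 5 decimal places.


ρ_sc(x) = (1/(2π)) √(4 − x²). With x = 1.855:
  4 − x² = 4 − (1.855)² = 4 − 3.441025 = 0.558975.
  √(4 − x²) = 0.747646.
  1/(2π) = 0.159155.
  ρ_sc(1.855) = 0.159155 · 0.747646 = 0.118992.

Rounded to 5 decimal places: ρ_sc(1.855) ≈ 0.11899.


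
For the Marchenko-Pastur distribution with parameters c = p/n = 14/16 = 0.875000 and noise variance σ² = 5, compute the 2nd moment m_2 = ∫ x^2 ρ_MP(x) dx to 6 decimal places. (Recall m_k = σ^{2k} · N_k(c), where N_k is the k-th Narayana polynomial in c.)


E[X²] = σ⁴ (1 + c) (second MP moment). With σ² = 5 (so σ⁴ = 25) and c = 14/16 = 0.875000: E[X²] = 25 · (1 + 0.875000) = 25 · 1.875000.

So E[X^2] = 46.875000.


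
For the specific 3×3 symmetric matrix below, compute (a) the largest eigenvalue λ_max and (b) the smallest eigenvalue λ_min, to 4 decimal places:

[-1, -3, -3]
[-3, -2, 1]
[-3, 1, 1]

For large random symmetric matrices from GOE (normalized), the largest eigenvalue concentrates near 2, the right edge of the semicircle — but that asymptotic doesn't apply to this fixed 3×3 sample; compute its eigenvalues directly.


Since M is real symmetric, all three eigenvalues are real; they are the roots of det(λI − M) = λ³ − (tr M) λ² + s λ − det M, where s is the sum of the principal 2×2 minors.
tr M = -1 + (-2) + 1 = -2.
s = ((-1)·(-2) − (-3)²) + ((-1)·1 − (-3)²) + ((-2)·1 − 1²) = -7 + (-10) + (-3) = -20.
det M (expand along row 1) = (-1)·(-3) − (-3)·0 + (-3)·(-9) = 30.
Characteristic polynomial: λ³ + 2λ² − 20λ − 30 = 0.
Substitute λ = y + (tr M)/3 = y − 0.666667 to remove the quadratic term: y³ + p·y + q = 0 with p = s − (tr M)²/3 = -21.333333 and q = −2(tr M)³/27 + (tr M)·s/3 − det M = -16.074074.
Three real roots ⇒ use the trigonometric (Viète) form: r = 2√(−p/3) = 5.333333, φ = arccos(3q/(p·r)) = arccos(0.423828) = 1.133129 rad.
y_k = r·cos(φ/3 − 2πk/3) for k = 0, 1, 2 gives y = 4.957396, -0.775319, -4.182077.
λ_k = y_k − 0.666667 gives λ = 4.2907, -1.4420, -4.8487 (check: the sum is -2.0000 = tr M).

Hence λ_max = 4.2907 and λ_min = -4.8487.


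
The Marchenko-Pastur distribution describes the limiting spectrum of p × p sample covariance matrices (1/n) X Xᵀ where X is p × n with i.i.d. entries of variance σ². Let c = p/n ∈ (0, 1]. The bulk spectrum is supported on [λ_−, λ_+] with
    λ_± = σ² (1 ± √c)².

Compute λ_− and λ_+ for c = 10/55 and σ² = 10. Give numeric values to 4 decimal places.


c = 10/55 = 0.181818; √c = 0.426401.
λ_− = σ² (1 − √c)² = 10 · (1 − 0.426401)² = 10 · (0.573599)² = 3.290153.
λ_+ = σ² (1 + √c)² = 10 · (1 + 0.426401)² = 10 · (1.426401)² = 20.346210.

Rounded to 4 decimal places: λ_− ≈ 3.2902, λ_+ ≈ 20.3462.


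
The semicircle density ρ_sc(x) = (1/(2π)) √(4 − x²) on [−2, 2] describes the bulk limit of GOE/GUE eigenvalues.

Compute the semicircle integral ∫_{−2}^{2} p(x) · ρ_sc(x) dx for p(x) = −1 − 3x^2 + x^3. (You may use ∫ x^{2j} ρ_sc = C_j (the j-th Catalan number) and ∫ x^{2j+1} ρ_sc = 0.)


Write p(x) = Σ a_i x^i, split into monomials and integrate each against ρ_sc separately.
Using ∫ x^{2j} ρ_sc = C_j = (1/(j+1)) C(2j, j) (Catalan numbers) and ∫ x^{2j+1} ρ_sc = 0 (odd monomials vanish by symmetry):
  i = 0 (even): a_0 · C_{0} = -1 · 1 = -1
  i = 2 (even): a_2 · C_{1} = -3 · 1 = -3
  i = 3 (odd): ∫ x^3 ρ_sc = 0 (vanishes)

Summing the contributions: ∫_{−2}^{2} p(x) ρ_sc(x) dx = (-1) + (-3) = -4.


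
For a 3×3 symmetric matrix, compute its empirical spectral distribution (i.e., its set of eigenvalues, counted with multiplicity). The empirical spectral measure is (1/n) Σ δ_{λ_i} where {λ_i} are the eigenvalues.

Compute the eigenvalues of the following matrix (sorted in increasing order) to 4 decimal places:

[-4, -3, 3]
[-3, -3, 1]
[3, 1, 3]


Since M is real symmetric, all three eigenvalues are real; they are the roots of det(λI − M) = λ³ − (tr M) λ² + s λ − det M, where s is the sum of the principal 2×2 minors.
tr M = -4 + (-3) + 3 = -4.
s = ((-4)·(-3) − (-3)²) + ((-4)·3 − 3²) + ((-3)·3 − 1²) = 3 + (-21) + (-10) = -28.
det M (expand along row 1) = (-4)·(-10) − (-3)·(-12) + 3·6 = 22.
Characteristic polynomial: λ³ + 4λ² − 28λ − 22 = 0.
Substitute λ = y + (tr M)/3 = y − 1.333333 to remove the quadratic term: y³ + p·y + q = 0 with p = s − (tr M)²/3 = -33.333333 and q = −2(tr M)³/27 + (tr M)·s/3 − det M = 20.074074.
Three real roots ⇒ use the trigonometric (Viète) form: r = 2√(−p/3) = 6.666667, φ = arccos(3q/(p·r)) = arccos(-0.271000) = 1.845228 rad.
y_k = r·cos(φ/3 − 2πk/3) for k = 0, 1, 2 gives y = 5.444864, 0.608998, -6.053862.
λ_k = y_k − 1.333333 gives λ = 4.1115, -0.7243, -7.3872 (check: the sum is -4.0000 = tr M).

Eigenvalues sorted in increasing order: [-7.3872, -0.7243, 4.1115].


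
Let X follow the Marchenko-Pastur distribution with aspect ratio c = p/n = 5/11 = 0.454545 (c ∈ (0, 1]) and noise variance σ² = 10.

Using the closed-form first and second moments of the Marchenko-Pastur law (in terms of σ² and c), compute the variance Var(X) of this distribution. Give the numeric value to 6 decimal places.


Recall the MP moments m_1 = E[X] = σ² and m_2 = E[X²] = σ⁴ (1 + c).
m_1 = E[X] = σ² = 10, so m_1² = 100.
m_2 = E[X²] = σ⁴ (1 + c) = 100 · (1 + 0.454545) = 100 · 1.454545 = 145.454545.
(Note m_2 − m_1² simplifies to c · σ⁴ = 0.454545 · 100.)

Var(X) = m_2 − m_1² = 145.454545 − 100 = 45.454545.


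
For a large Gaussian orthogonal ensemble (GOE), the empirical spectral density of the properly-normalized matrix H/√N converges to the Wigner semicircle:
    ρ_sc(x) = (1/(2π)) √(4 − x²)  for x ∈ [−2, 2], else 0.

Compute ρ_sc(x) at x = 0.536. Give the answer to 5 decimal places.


ρ_sc(x) = (1/(2π)) √(4 − x²). With x = 0.536:
  4 − x² = 4 − (0.536)² = 4 − 0.287296 = 3.712704.
  √(4 − x²) = 1.926838.
  1/(2π) = 0.159155.
  ρ_sc(0.536) = 0.159155 · 1.926838 = 0.306666.

Rounded to 5 decimal places: ρ_sc(0.536) ≈ 0.30667.


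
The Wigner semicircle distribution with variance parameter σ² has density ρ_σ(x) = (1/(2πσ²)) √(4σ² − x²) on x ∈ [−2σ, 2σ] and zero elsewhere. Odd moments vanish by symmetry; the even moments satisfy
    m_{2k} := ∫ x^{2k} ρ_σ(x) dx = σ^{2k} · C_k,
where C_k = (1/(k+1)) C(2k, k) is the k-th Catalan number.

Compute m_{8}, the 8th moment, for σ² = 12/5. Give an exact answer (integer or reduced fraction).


By the scaled semicircle moment identity, m_{2k} = σ^{2k} · C_k with k = 4.
C_4 = (1/(k+1)) · C(2k, k) = (1/5) · C(8, 4) = (1/5) · 70 = 14.
σ^{2k} = (σ²)^k = (12/5)^4 = 20736/625.

Therefore m_{8} = σ^{8} · C_4 = (20736/625) · 14 = 290304/625.


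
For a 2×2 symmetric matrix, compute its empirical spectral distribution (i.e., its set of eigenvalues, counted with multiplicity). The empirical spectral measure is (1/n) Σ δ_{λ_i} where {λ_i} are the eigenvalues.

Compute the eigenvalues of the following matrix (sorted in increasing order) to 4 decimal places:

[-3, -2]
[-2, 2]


Since M is real symmetric, both eigenvalues are real; they are the roots of det(λI − M) = λ² − (tr M) λ + det M.
tr M = -3 + 2 = -1.
det M = (-3)·2 − (-2)² = -6 − 4 = -10.
Characteristic polynomial: λ² + λ − 10 = 0.
Discriminant Δ = (tr M)² − 4·det M = 1 − (-40) = 41; √Δ = 6.403124.
λ = (tr M ± √Δ)/2 = (-1 ± 6.403124)/2, giving (tr M − √Δ)/2 = -3.7016 and (tr M + √Δ)/2 = 2.7016.

Eigenvalues sorted in increasing order: [-3.7016, 2.7016].


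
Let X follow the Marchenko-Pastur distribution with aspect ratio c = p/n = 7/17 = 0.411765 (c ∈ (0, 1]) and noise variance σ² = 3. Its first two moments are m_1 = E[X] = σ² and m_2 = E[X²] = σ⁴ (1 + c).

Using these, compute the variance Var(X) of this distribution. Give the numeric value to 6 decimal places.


m_1 = E[X] = σ² = 3, so m_1² = 9.
m_2 = E[X²] = σ⁴ (1 + c) = 9 · (1 + 0.411765) = 9 · 1.411765 = 12.705882.
(Note m_2 − m_1² simplifies to c · σ⁴ = 0.411765 · 9.)

Var(X) = m_2 − m_1² = 12.705882 − 9 = 3.705882.


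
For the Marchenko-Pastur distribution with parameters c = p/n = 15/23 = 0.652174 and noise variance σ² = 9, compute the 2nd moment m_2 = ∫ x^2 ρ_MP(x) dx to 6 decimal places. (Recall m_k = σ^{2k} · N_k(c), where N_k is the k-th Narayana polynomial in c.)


E[X²] = σ⁴ (1 + c) (second MP moment). With σ² = 9 (so σ⁴ = 81) and c = 15/23 = 0.652174: E[X²] = 81 · (1 + 0.652174) = 81 · 1.652174.

So E[X^2] = 133.826087.


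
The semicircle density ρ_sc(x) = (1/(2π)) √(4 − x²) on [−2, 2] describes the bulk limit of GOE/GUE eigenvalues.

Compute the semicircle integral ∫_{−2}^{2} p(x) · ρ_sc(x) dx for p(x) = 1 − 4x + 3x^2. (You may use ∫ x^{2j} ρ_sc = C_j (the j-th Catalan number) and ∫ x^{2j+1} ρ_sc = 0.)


Write p(x) = Σ a_i x^i, split into monomials and integrate each against ρ_sc separately.
Using ∫ x^{2j} ρ_sc = C_j = (1/(j+1)) C(2j, j) (Catalan numbers) and ∫ x^{2j+1} ρ_sc = 0 (odd monomials vanish by symmetry):
  i = 0 (even): a_0 · C_{0} = 1 · 1 = 1
  i = 1 (odd): ∫ x^1 ρ_sc = 0 (vanishes)
  i = 2 (even): a_2 · C_{1} = 3 · 1 = 3

Summing the contributions: ∫_{−2}^{2} p(x) ρ_sc(x) dx = 1 + 3 = 4.


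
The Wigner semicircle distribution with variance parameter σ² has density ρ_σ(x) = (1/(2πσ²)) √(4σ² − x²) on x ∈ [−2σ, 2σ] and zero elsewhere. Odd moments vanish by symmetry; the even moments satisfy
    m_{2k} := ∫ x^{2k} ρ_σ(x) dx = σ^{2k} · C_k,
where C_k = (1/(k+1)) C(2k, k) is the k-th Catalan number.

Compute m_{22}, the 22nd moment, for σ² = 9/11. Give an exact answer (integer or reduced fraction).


By the scaled semicircle moment identity, m_{2k} = σ^{2k} · C_k with k = 11.
C_11 = (1/(k+1)) · C(2k, k) = (1/12) · C(22, 11) = (1/12) · 705432 = 58786.
σ^{2k} = (σ²)^k = (9/11)^11 = 31381059609/285311670611.

Therefore m_{22} = σ^{22} · C_11 = (31381059609/285311670611) · 58786 = 1844766970174674/285311670611.


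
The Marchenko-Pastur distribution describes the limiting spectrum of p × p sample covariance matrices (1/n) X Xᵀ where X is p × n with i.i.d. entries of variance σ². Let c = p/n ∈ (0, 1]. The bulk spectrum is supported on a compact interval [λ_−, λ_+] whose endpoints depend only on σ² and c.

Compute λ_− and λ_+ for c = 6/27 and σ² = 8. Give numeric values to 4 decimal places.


c = 6/27 = 0.222222; √c = 0.471405.
λ_− = σ² (1 − √c)² = 8 · (1 − 0.471405)² = 8 · (0.528595)² = 2.235305.
λ_+ = σ² (1 + √c)² = 8 · (1 + 0.471405)² = 8 · (1.471405)² = 17.320250.

Rounded to 4 decimal places: λ_− ≈ 2.2353, λ_+ ≈ 17.3203.


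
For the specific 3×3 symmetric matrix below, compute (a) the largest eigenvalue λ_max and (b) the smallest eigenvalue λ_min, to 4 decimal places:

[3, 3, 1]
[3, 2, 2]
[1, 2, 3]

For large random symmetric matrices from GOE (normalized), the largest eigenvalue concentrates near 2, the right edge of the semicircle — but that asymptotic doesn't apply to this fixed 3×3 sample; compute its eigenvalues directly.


Since M is real symmetric, all three eigenvalues are real; they are the roots of det(λI − M) = λ³ − (tr M) λ² + s λ − det M, where s is the sum of the principal 2×2 minors.
tr M = 3 + 2 + 3 = 8.
s = (3·2 − 3²) + (3·3 − 1²) + (2·3 − 2²) = -3 + 8 + 2 = 7.
det M (expand along row 1) = 3·2 − 3·7 + 1·4 = -11.
Characteristic polynomial: λ³ − 8λ² + 7λ + 11 = 0.
Substitute λ = y + (tr M)/3 = y + 2.666667 to remove the quadratic term: y³ + p·y + q = 0 with p = s − (tr M)²/3 = -14.333333 and q = −2(tr M)³/27 + (tr M)·s/3 − det M = -8.259259.
Three real roots ⇒ use the trigonometric (Viète) form: r = 2√(−p/3) = 4.371626, φ = arccos(3q/(p·r)) = arccos(0.395432) = 1.164258 rad.
y_k = r·cos(φ/3 − 2πk/3) for k = 0, 1, 2 gives y = 4.046530, -0.590600, -3.455930.
λ_k = y_k + 2.666667 gives λ = 6.7132, 2.0761, -0.7893 (check: the sum is 8.0000 = tr M).

Hence λ_max = 6.7132 and λ_min = -0.7893.


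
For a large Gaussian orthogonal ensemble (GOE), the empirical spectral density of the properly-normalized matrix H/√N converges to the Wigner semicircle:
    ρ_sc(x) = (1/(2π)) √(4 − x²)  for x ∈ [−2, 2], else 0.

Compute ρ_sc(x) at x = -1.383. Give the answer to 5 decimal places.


ρ_sc(x) = (1/(2π)) √(4 − x²). With x = -1.383:
  4 − x² = 4 − (-1.383)² = 4 − 1.912689 = 2.087311.
  √(4 − x²) = 1.444753.
  1/(2π) = 0.159155.
  ρ_sc(-1.383) = 0.159155 · 1.444753 = 0.229940.

Rounded to 5 decimal places: ρ_sc(-1.383) ≈ 0.22994.


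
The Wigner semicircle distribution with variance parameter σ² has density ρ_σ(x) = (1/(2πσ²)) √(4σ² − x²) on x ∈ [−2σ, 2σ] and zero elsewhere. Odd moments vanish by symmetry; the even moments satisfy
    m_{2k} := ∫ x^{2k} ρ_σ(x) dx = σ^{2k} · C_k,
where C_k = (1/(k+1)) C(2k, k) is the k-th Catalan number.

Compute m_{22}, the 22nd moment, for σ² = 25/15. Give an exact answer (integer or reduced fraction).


By the scaled semicircle moment identity, m_{2k} = σ^{2k} · C_k with k = 11.
C_11 = (1/(k+1)) · C(2k, k) = (1/12) · C(22, 11) = (1/12) · 705432 = 58786.
σ^{2k} = (σ²)^k = (25/15)^11 = 48828125/177147.

Therefore m_{22} = σ^{22} · C_11 = (48828125/177147) · 58786 = 2870410156250/177147.


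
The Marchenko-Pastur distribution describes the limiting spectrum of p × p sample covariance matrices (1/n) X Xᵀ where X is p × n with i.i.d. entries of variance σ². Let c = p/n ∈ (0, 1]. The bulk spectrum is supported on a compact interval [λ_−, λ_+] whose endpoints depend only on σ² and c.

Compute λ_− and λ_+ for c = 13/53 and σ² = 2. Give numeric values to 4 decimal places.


c = 13/53 = 0.245283; √c = 0.495261.
λ_− = σ² (1 − √c)² = 2 · (1 − 0.495261)² = 2 · (0.504739)² = 0.509524.
λ_+ = σ² (1 + √c)² = 2 · (1 + 0.495261)² = 2 · (1.495261)² = 4.471608.

Rounded to 4 decimal places: λ_− ≈ 0.5095, λ_+ ≈ 4.4716.


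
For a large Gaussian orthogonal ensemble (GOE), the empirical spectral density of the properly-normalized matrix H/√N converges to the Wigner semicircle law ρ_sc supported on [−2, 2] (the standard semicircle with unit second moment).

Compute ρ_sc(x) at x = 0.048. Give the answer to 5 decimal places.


ρ_sc(x) = (1/(2π)) √(4 − x²). With x = 0.048:
  4 − x² = 4 − (0.048)² = 4 − 0.002304 = 3.997696.
  √(4 − x²) = 1.999424.
  1/(2π) = 0.159155.
  ρ_sc(0.048) = 0.159155 · 1.999424 = 0.318218.

Rounded to 5 decimal places: ρ_sc(0.048) ≈ 0.31822.


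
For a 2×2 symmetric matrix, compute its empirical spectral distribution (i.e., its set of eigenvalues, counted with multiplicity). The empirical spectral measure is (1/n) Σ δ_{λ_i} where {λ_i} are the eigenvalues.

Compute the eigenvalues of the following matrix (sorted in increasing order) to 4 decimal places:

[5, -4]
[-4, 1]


Since M is real symmetric, both eigenvalues are real; they are the roots of det(λI − M) = λ² − (tr M) λ + det M.
tr M = 5 + 1 = 6.
det M = 5·1 − (-4)² = 5 − 16 = -11.
Characteristic polynomial: λ² − 6λ − 11 = 0.
Discriminant Δ = (tr M)² − 4·det M = 36 − (-44) = 80; √Δ = 8.944272.
λ = (tr M ± √Δ)/2 = (6 ± 8.944272)/2, giving (tr M − √Δ)/2 = -1.4721 and (tr M + √Δ)/2 = 7.4721.

Eigenvalues sorted in increasing order: [-1.4721, 7.4721].


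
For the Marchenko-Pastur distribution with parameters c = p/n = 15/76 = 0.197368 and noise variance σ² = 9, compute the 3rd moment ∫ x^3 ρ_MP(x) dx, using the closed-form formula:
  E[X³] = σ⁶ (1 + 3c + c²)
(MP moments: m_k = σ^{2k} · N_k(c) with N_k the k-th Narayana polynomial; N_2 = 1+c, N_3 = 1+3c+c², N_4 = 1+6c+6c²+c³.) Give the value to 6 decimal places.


E[X³] = σ⁶ (1 + 3c + c²) (third MP moment). With σ² = 9 (so σ⁶ = 729) and c = 15/76 = 0.197368: E[X³] = 729 · (1 + 3·0.197368 + (0.197368)²) = 729 · 1.631060.

So E[X^3] = 1189.042417.


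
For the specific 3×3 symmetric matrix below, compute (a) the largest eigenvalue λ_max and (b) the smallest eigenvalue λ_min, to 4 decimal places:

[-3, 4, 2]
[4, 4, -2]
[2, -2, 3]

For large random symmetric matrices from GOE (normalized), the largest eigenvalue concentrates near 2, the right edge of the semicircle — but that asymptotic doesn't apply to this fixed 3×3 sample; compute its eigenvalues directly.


Since M is real symmetric, all three eigenvalues are real; they are the roots of det(λI − M) = λ³ − (tr M) λ² + s λ − det M, where s is the sum of the principal 2×2 minors.
tr M = -3 + 4 + 3 = 4.
s = ((-3)·4 − 4²) + ((-3)·3 − 2²) + (4·3 − (-2)²) = -28 + (-13) + 8 = -33.
det M (expand along row 1) = (-3)·8 − 4·16 + 2·(-16) = -120.
Characteristic polynomial: λ³ − 4λ² − 33λ + 120 = 0.
Substitute λ = y + (tr M)/3 = y + 1.333333 to remove the quadratic term: y³ + p·y + q = 0 with p = s − (tr M)²/3 = -38.333333 and q = −2(tr M)³/27 + (tr M)·s/3 − det M = 71.259259.
Three real roots ⇒ use the trigonometric (Viète) form: r = 2√(−p/3) = 7.149204, φ = arccos(3q/(p·r)) = arccos(-0.780061) = 2.465559 rad.
y_k = r·cos(φ/3 − 2πk/3) for k = 0, 1, 2 gives y = 4.867644, 2.100807, -6.968451.
λ_k = y_k + 1.333333 gives λ = 6.2010, 3.4341, -5.6351 (check: the sum is 4.0000 = tr M).

Hence λ_max = 6.2010 and λ_min = -5.6351.
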